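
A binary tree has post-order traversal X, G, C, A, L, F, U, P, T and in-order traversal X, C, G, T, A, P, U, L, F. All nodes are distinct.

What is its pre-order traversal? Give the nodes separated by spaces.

T C X G P A U F L

The last element of post-order is the root; it splits in-order into left and right subtrees.
Root T: left subtree has 3 nodes {X, C, G}, right has 5 {A, P, U, L, F}.
  Root C: left subtree has 1 node {X}, right has 1 {G}.
  Root P: left subtree has 1 node {A}, right has 3 {U, L, F}.
    Root U: left subtree has 0 nodes { }, right has 2 {L, F}.
      Root F: left subtree has 1 node {L}, right has 0 { }.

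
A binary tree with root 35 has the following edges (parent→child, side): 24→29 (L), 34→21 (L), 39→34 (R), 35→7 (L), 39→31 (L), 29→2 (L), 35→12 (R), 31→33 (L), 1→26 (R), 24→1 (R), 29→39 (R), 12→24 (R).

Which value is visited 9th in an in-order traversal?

In-order visits the left subtree, then the node, then the right subtree.
At 35: go left to 7.
  7 is a leaf — visit 7.
Visit 35.
At 35: go right to 12.
  At 12: no left child.
  Visit 12.
  At 12: go right to 24.
    At 24: go left to 29.
      At 29: go left to 2.
        2 is a leaf — visit 2.
      Visit 29.
      At 29: go right to 39.
        At 39: go left to 31.
          At 31: go left to 33.
            33 is a leaf — visit 33.
          Visit 31.
          At 31: no right child.
        Visit 39.
        At 39: go right to 34.
          At 34: go left to 21.
            21 is a leaf — visit 21.
          Visit 34.
          At 34: no right child.
    Visit 24.
    At 24: go right to 1.
      At 1: no left child.
      Visit 1.
      At 1: go right to 26.
        26 is a leaf — visit 26.
Full in-order sequence: 7, 35, 12, 2, 29, 33, 31, 39, 21, 34, 24, 1, 26.

21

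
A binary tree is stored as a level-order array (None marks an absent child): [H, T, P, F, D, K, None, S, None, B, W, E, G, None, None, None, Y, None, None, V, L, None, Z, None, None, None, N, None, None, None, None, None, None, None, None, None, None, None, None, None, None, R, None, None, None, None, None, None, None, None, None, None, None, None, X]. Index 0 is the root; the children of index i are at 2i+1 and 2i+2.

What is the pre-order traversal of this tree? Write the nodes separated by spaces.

Pre-order visits the node, then its left subtree, then its right subtree.
Visit H.
At H: go left to T.
  Visit T.
  At T: go left to F.
    Visit F.
    At F: go left to S.
      Visit S.
      At S: no left child.
      At S: go right to Y.
        Y is a leaf — visit Y.
    At F: no right child.
  At T: go right to D.
    Visit D.
    At D: go left to B.
      Visit B.
      At B: go left to V.
        V is a leaf — visit V.
      At B: go right to L.
        Visit L.
        At L: go left to R.
          R is a leaf — visit R.
        At L: no right child.
    At D: go right to W.
      Visit W.
      At W: no left child.
      At W: go right to Z.
        Z is a leaf — visit Z.
At H: go right to P.
  Visit P.
  At P: go left to K.
    Visit K.
    At K: go left to E.
      E is a leaf — visit E.
    At K: go right to G.
      Visit G.
      At G: no left child.
      At G: go right to N.
        Visit N.
        At N: no left child.
        At N: go right to X.
          X is a leaf — visit X.
  At P: no right child.

H T F S Y D B V L R W Z P K E G N X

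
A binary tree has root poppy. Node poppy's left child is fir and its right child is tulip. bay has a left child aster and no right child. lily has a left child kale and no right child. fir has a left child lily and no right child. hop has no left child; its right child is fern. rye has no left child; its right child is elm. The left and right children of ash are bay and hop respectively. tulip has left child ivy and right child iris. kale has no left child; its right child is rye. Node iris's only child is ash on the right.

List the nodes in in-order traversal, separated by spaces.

kale rye elm lily fir poppy ivy tulip iris aster bay ash hop fern

In-order visits the left subtree, then the node, then the right subtree.
At poppy: go left to fir.
  At fir: go left to lily.
    At lily: go left to kale.
      At kale: no left child.
      Visit kale.
      At kale: go right to rye.
        At rye: no left child.
        Visit rye.
        At rye: go right to elm.
          elm is a leaf — visit elm.
    Visit lily.
    At lily: no right child.
  Visit fir.
  At fir: no right child.
Visit poppy.
At poppy: go right to tulip.
  At tulip: go left to ivy.
    ivy is a leaf — visit ivy.
  Visit tulip.
  At tulip: go right to iris.
    At iris: no left child.
    Visit iris.
    At iris: go right to ash.
      At ash: go left to bay.
        At bay: go left to aster.
          aster is a leaf — visit aster.
        Visit bay.
        At bay: no right child.
      Visit ash.
      At ash: go right to hop.
        At hop: no left child.
        Visit hop.
        At hop: go right to fern.
          fern is a leaf — visit fern.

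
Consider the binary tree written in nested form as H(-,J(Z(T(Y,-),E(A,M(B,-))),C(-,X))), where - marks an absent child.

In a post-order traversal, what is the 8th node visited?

Post-order visits the left subtree, then the right subtree, then the node.
At H: no left child.
At H: go right to J.
  At J: go left to Z.
    At Z: go left to T.
      At T: go left to Y.
        Y is a leaf — visit Y.
      At T: no right child.
      Visit T.
    At Z: go right to E.
      At E: go left to A.
        A is a leaf — visit A.
      At E: go right to M.
        At M: go left to B.
          B is a leaf — visit B.
        At M: no right child.
        Visit M.
      Visit E.
    Visit Z.
  At J: go right to C.
    At C: no left child.
    At C: go right to X.
      X is a leaf — visit X.
    Visit C.
  Visit J.
Visit H.
Full post-order sequence: Y, T, A, B, M, E, Z, X, C, J, H.

X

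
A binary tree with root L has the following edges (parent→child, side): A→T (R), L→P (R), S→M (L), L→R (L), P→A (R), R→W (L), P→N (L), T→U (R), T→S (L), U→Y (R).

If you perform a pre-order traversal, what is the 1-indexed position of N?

5

Pre-order visits the node, then its left subtree, then its right subtree.
Visit L.
At L: go left to R.
  Visit R.
  At R: go left to W.
    W is a leaf — visit W.
  At R: no right child.
At L: go right to P.
  Visit P.
  At P: go left to N.
    N is a leaf — visit N.
  At P: go right to A.
    Visit A.
    At A: no left child.
    At A: go right to T.
      Visit T.
      At T: go left to S.
        Visit S.
        At S: go left to M.
          M is a leaf — visit M.
        At S: no right child.
      At T: go right to U.
        Visit U.
        At U: no left child.
        At U: go right to Y.
          Y is a leaf — visit Y.
Full pre-order sequence: L, R, W, P, N, A, T, S, M, U, Y.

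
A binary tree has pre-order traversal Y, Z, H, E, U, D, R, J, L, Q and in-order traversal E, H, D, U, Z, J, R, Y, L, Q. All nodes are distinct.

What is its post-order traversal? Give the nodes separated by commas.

E, D, U, H, J, R, Z, Q, L, Y

The first element of pre-order is the root; it splits in-order into left and right subtrees.
Root Y: left subtree has 7 nodes {E, H, D, U, Z, J, R}, right has 2 {L, Q}.
  Root Z: left subtree has 4 nodes {E, H, D, U}, right has 2 {J, R}.
    Root H: left subtree has 1 node {E}, right has 2 {D, U}.
      Root U: left subtree has 1 node {D}, right has 0 { }.
    Root R: left subtree has 1 node {J}, right has 0 { }.
  Root L: left subtree has 0 nodes { }, right has 1 {Q}.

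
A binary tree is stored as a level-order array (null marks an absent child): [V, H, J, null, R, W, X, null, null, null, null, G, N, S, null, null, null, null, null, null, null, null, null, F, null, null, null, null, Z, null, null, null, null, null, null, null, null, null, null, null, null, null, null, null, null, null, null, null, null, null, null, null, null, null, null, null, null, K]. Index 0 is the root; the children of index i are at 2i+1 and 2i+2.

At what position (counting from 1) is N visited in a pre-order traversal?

8

Pre-order visits the node, then its left subtree, then its right subtree.
Visit V.
At V: go left to H.
  Visit H.
  At H: no left child.
  At H: go right to R.
    R is a leaf — visit R.
At V: go right to J.
  Visit J.
  At J: go left to W.
    Visit W.
    At W: go left to G.
      Visit G.
      At G: go left to F.
        F is a leaf — visit F.
      At G: no right child.
    At W: go right to N.
      N is a leaf — visit N.
  At J: go right to X.
    Visit X.
    At X: go left to S.
      Visit S.
      At S: no left child.
      At S: go right to Z.
        Visit Z.
        At Z: go left to K.
          K is a leaf — visit K.
        At Z: no right child.
    At X: no right child.
Full pre-order sequence: V, H, R, J, W, G, F, N, X, S, Z, K.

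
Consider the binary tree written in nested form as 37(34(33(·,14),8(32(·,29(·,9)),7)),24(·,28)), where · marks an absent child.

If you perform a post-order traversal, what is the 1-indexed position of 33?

Post-order visits the left subtree, then the right subtree, then the node.
At 37: go left to 34.
  At 34: go left to 33.
    At 33: no left child.
    At 33: go right to 14.
      14 is a leaf — visit 14.
    Visit 33.
  At 34: go right to 8.
    At 8: go left to 32.
      At 32: no left child.
      At 32: go right to 29.
        At 29: no left child.
        At 29: go right to 9.
          9 is a leaf — visit 9.
        Visit 29.
      Visit 32.
    At 8: go right to 7.
      7 is a leaf — visit 7.
    Visit 8.
  Visit 34.
At 37: go right to 24.
  At 24: no left child.
  At 24: go right to 28.
    28 is a leaf — visit 28.
  Visit 24.
Visit 37.
Full post-order sequence: 14, 33, 9, 29, 32, 7, 8, 34, 28, 24, 37.

2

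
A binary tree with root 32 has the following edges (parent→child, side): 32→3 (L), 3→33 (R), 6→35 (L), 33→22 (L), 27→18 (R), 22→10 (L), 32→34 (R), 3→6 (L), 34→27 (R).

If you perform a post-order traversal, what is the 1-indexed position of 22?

4

Post-order visits the left subtree, then the right subtree, then the node.
At 32: go left to 3.
  At 3: go left to 6.
    At 6: go left to 35.
      35 is a leaf — visit 35.
    At 6: no right child.
    Visit 6.
  At 3: go right to 33.
    At 33: go left to 22.
      At 22: go left to 10.
        10 is a leaf — visit 10.
      At 22: no right child.
      Visit 22.
    At 33: no right child.
    Visit 33.
  Visit 3.
At 32: go right to 34.
  At 34: no left child.
  At 34: go right to 27.
    At 27: no left child.
    At 27: go right to 18.
      18 is a leaf — visit 18.
    Visit 27.
  Visit 34.
Visit 32.
Full post-order sequence: 35, 6, 10, 22, 33, 3, 18, 27, 34, 32.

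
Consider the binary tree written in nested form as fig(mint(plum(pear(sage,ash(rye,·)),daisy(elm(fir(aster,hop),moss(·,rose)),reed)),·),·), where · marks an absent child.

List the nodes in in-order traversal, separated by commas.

sage, pear, rye, ash, plum, aster, fir, hop, elm, moss, rose, daisy, reed, mint, fig

In-order visits the left subtree, then the node, then the right subtree.
At fig: go left to mint.
  At mint: go left to plum.
    At plum: go left to pear.
      At pear: go left to sage.
        sage is a leaf — visit sage.
      Visit pear.
      At pear: go right to ash.
        At ash: go left to rye.
          rye is a leaf — visit rye.
        Visit ash.
        At ash: no right child.
    Visit plum.
    At plum: go right to daisy.
      At daisy: go left to elm.
        At elm: go left to fir.
          At fir: go left to aster.
            aster is a leaf — visit aster.
          Visit fir.
          At fir: go right to hop.
            hop is a leaf — visit hop.
        Visit elm.
        At elm: go right to moss.
          At moss: no left child.
          Visit moss.
          At moss: go right to rose.
            rose is a leaf — visit rose.
      Visit daisy.
      At daisy: go right to reed.
        reed is a leaf — visit reed.
  Visit mint.
  At mint: no right child.
Visit fig.
At fig: no right child.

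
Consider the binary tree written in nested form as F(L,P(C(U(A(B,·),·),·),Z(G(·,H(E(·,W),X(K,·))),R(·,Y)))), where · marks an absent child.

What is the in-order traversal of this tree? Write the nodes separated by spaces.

In-order visits the left subtree, then the node, then the right subtree.
At F: go left to L.
  L is a leaf — visit L.
Visit F.
At F: go right to P.
  At P: go left to C.
    At C: go left to U.
      At U: go left to A.
        At A: go left to B.
          B is a leaf — visit B.
        Visit A.
        At A: no right child.
      Visit U.
      At U: no right child.
    Visit C.
    At C: no right child.
  Visit P.
  At P: go right to Z.
    At Z: go left to G.
      At G: no left child.
      Visit G.
      At G: go right to H.
        At H: go left to E.
          At E: no left child.
          Visit E.
          At E: go right to W.
            W is a leaf — visit W.
        Visit H.
        At H: go right to X.
          At X: go left to K.
            K is a leaf — visit K.
          Visit X.
          At X: no right child.
    Visit Z.
    At Z: go right to R.
      At R: no left child.
      Visit R.
      At R: go right to Y.
        Y is a leaf — visit Y.

L F B A U C P G E W H K X Z R Y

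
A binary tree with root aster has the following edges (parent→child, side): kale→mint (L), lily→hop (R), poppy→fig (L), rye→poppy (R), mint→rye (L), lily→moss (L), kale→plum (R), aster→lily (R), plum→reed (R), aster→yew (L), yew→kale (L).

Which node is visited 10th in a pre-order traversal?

Pre-order visits the node, then its left subtree, then its right subtree.
Visit aster.
At aster: go left to yew.
  Visit yew.
  At yew: go left to kale.
    Visit kale.
    At kale: go left to mint.
      Visit mint.
      At mint: go left to rye.
        Visit rye.
        At rye: no left child.
        At rye: go right to poppy.
          Visit poppy.
          At poppy: go left to fig.
            fig is a leaf — visit fig.
          At poppy: no right child.
      At mint: no right child.
    At kale: go right to plum.
      Visit plum.
      At plum: no left child.
      At plum: go right to reed.
        reed is a leaf — visit reed.
  At yew: no right child.
At aster: go right to lily.
  Visit lily.
  At lily: go left to moss.
    moss is a leaf — visit moss.
  At lily: go right to hop.
    hop is a leaf — visit hop.
Full pre-order sequence: aster, yew, kale, mint, rye, poppy, fig, plum, reed, lily, moss, hop.

lily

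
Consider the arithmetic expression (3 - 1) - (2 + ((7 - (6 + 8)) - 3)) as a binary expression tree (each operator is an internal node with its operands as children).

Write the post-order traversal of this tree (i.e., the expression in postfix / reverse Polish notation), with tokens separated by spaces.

Post-order on an expression tree gives postfix notation: for each operator, emit left operand, right operand, then the operator.

3 1 - 2 7 6 8 + - 3 - + -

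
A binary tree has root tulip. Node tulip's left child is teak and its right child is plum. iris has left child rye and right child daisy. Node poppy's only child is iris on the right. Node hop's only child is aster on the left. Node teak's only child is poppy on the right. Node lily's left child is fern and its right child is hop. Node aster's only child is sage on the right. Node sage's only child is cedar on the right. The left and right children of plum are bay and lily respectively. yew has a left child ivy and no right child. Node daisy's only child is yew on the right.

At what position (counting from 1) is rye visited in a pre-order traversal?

Pre-order visits the node, then its left subtree, then its right subtree.
Visit tulip.
At tulip: go left to teak.
  Visit teak.
  At teak: no left child.
  At teak: go right to poppy.
    Visit poppy.
    At poppy: no left child.
    At poppy: go right to iris.
      Visit iris.
      At iris: go left to rye.
        rye is a leaf — visit rye.
      At iris: go right to daisy.
        Visit daisy.
        At daisy: no left child.
        At daisy: go right to yew.
          Visit yew.
          At yew: go left to ivy.
            ivy is a leaf — visit ivy.
          At yew: no right child.
At tulip: go right to plum.
  Visit plum.
  At plum: go left to bay.
    bay is a leaf — visit bay.
  At plum: go right to lily.
    Visit lily.
    At lily: go left to fern.
      fern is a leaf — visit fern.
    At lily: go right to hop.
      Visit hop.
      At hop: go left to aster.
        Visit aster.
        At aster: no left child.
        At aster: go right to sage.
          Visit sage.
          At sage: no left child.
          At sage: go right to cedar.
            cedar is a leaf — visit cedar.
      At hop: no right child.
Full pre-order sequence: tulip, teak, poppy, iris, rye, daisy, yew, ivy, plum, bay, lily, fern, hop, aster, sage, cedar.

5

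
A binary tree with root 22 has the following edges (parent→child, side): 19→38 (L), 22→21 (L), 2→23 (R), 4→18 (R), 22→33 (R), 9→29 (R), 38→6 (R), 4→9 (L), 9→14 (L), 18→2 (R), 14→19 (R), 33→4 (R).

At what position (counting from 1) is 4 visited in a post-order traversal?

Post-order visits the left subtree, then the right subtree, then the node.
At 22: go left to 21.
  21 is a leaf — visit 21.
At 22: go right to 33.
  At 33: no left child.
  At 33: go right to 4.
    At 4: go left to 9.
      At 9: go left to 14.
        At 14: no left child.
        At 14: go right to 19.
          At 19: go left to 38.
            At 38: no left child.
            At 38: go right to 6.
              6 is a leaf — visit 6.
            Visit 38.
          At 19: no right child.
          Visit 19.
        Visit 14.
      At 9: go right to 29.
        29 is a leaf — visit 29.
      Visit 9.
    At 4: go right to 18.
      At 18: no left child.
      At 18: go right to 2.
        At 2: no left child.
        At 2: go right to 23.
          23 is a leaf — visit 23.
        Visit 2.
      Visit 18.
    Visit 4.
  Visit 33.
Visit 22.
Full post-order sequence: 21, 6, 38, 19, 14, 29, 9, 23, 2, 18, 4, 33, 22.

11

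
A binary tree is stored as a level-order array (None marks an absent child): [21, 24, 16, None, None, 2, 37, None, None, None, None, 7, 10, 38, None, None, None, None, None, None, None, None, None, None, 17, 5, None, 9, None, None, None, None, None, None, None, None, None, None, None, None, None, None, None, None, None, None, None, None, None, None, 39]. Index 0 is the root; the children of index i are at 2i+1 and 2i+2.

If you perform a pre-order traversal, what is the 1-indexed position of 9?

12

Pre-order visits the node, then its left subtree, then its right subtree.
Visit 21.
At 21: go left to 24.
  24 is a leaf — visit 24.
At 21: go right to 16.
  Visit 16.
  At 16: go left to 2.
    Visit 2.
    At 2: go left to 7.
      Visit 7.
      At 7: no left child.
      At 7: go right to 17.
        Visit 17.
        At 17: no left child.
        At 17: go right to 39.
          39 is a leaf — visit 39.
    At 2: go right to 10.
      Visit 10.
      At 10: go left to 5.
        5 is a leaf — visit 5.
      At 10: no right child.
  At 16: go right to 37.
    Visit 37.
    At 37: go left to 38.
      Visit 38.
      At 38: go left to 9.
        9 is a leaf — visit 9.
      At 38: no right child.
    At 37: no right child.
Full pre-order sequence: 21, 24, 16, 2, 7, 17, 39, 10, 5, 37, 38, 9.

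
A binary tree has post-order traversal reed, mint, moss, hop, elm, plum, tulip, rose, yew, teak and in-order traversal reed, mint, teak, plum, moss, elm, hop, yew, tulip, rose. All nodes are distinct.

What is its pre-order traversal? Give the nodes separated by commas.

teak, mint, reed, yew, plum, elm, moss, hop, rose, tulip

The last element of post-order is the root; it splits in-order into left and right subtrees.
Root teak: left subtree has 2 nodes {reed, mint}, right has 7 {plum, moss, elm, hop, yew, tulip, rose}.
  Root mint: left subtree has 1 node {reed}, right has 0 { }.
  Root yew: left subtree has 4 nodes {plum, moss, elm, hop}, right has 2 {tulip, rose}.
    Root plum: left subtree has 0 nodes { }, right has 3 {moss, elm, hop}.
      Root elm: left subtree has 1 node {moss}, right has 1 {hop}.
    Root rose: left subtree has 1 node {tulip}, right has 0 { }.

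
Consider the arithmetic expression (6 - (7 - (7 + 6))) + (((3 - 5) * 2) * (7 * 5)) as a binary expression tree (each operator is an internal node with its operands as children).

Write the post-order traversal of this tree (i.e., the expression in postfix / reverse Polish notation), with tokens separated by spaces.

Post-order on an expression tree gives postfix notation: for each operator, emit left operand, right operand, then the operator.

6 7 7 6 + - - 3 5 - 2 * 7 5 * * +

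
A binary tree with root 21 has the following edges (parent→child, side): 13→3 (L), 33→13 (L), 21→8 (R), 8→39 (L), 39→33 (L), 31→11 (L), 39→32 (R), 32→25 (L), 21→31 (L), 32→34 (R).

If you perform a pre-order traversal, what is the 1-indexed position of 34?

Pre-order visits the node, then its left subtree, then its right subtree.
Visit 21.
At 21: go left to 31.
  Visit 31.
  At 31: go left to 11.
    11 is a leaf — visit 11.
  At 31: no right child.
At 21: go right to 8.
  Visit 8.
  At 8: go left to 39.
    Visit 39.
    At 39: go left to 33.
      Visit 33.
      At 33: go left to 13.
        Visit 13.
        At 13: go left to 3.
          3 is a leaf — visit 3.
        At 13: no right child.
      At 33: no right child.
    At 39: go right to 32.
      Visit 32.
      At 32: go left to 25.
        25 is a leaf — visit 25.
      At 32: go right to 34.
        34 is a leaf — visit 34.
  At 8: no right child.
Full pre-order sequence: 21, 31, 11, 8, 39, 33, 13, 3, 32, 25, 34.

11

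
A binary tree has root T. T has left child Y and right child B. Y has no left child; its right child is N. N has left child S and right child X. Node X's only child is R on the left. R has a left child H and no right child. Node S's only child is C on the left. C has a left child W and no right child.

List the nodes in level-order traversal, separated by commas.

T, Y, B, N, S, X, C, R, W, H

Level-order visits nodes level by level from the root, left to right within each level.
Level 0: T
Level 1: Y, B
Level 2: N
Level 3: S, X
Level 4: C, R
Level 5: W, H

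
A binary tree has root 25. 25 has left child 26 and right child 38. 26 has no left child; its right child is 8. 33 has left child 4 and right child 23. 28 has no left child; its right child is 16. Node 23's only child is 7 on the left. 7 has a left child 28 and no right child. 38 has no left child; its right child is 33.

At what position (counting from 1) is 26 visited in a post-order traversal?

2

Post-order visits the left subtree, then the right subtree, then the node.
At 25: go left to 26.
  At 26: no left child.
  At 26: go right to 8.
    8 is a leaf — visit 8.
  Visit 26.
At 25: go right to 38.
  At 38: no left child.
  At 38: go right to 33.
    At 33: go left to 4.
      4 is a leaf — visit 4.
    At 33: go right to 23.
      At 23: go left to 7.
        At 7: go left to 28.
          At 28: no left child.
          At 28: go right to 16.
            16 is a leaf — visit 16.
          Visit 28.
        At 7: no right child.
        Visit 7.
      At 23: no right child.
      Visit 23.
    Visit 33.
  Visit 38.
Visit 25.
Full post-order sequence: 8, 26, 4, 16, 28, 7, 23, 33, 38, 25.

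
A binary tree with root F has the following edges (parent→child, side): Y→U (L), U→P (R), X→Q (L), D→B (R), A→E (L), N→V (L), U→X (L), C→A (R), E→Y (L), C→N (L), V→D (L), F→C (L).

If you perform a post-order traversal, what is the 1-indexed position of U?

8

Post-order visits the left subtree, then the right subtree, then the node.
At F: go left to C.
  At C: go left to N.
    At N: go left to V.
      At V: go left to D.
        At D: no left child.
        At D: go right to B.
          B is a leaf — visit B.
        Visit D.
      At V: no right child.
      Visit V.
    At N: no right child.
    Visit N.
  At C: go right to A.
    At A: go left to E.
      At E: go left to Y.
        At Y: go left to U.
          At U: go left to X.
            At X: go left to Q.
              Q is a leaf — visit Q.
            At X: no right child.
            Visit X.
          At U: go right to P.
            P is a leaf — visit P.
          Visit U.
        At Y: no right child.
        Visit Y.
      At E: no right child.
      Visit E.
    At A: no right child.
    Visit A.
  Visit C.
At F: no right child.
Visit F.
Full post-order sequence: B, D, V, N, Q, X, P, U, Y, E, A, C, F.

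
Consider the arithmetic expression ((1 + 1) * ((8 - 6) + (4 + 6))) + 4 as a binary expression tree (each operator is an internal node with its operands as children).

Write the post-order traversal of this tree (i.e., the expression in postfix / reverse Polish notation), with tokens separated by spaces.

1 1 + 8 6 - 4 6 + + * 4 +

Post-order on an expression tree gives postfix notation: for each operator, emit left operand, right operand, then the operator.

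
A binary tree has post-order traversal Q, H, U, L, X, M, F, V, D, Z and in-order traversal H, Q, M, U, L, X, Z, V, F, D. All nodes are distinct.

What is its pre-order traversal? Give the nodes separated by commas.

Z, M, H, Q, X, L, U, D, V, F

The last element of post-order is the root; it splits in-order into left and right subtrees.
Root Z: left subtree has 6 nodes {H, Q, M, U, L, X}, right has 3 {V, F, D}.
  Root M: left subtree has 2 nodes {H, Q}, right has 3 {U, L, X}.
    Root H: left subtree has 0 nodes { }, right has 1 {Q}.
    Root X: left subtree has 2 nodes {U, L}, right has 0 { }.
      Root L: left subtree has 1 node {U}, right has 0 { }.
  Root D: left subtree has 2 nodes {V, F}, right has 0 { }.
    Root V: left subtree has 0 nodes { }, right has 1 {F}.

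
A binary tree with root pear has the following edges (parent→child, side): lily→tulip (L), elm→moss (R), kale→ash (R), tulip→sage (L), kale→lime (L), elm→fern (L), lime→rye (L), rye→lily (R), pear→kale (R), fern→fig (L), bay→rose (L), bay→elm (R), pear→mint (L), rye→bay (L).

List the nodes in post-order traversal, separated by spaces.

Post-order visits the left subtree, then the right subtree, then the node.
At pear: go left to mint.
  mint is a leaf — visit mint.
At pear: go right to kale.
  At kale: go left to lime.
    At lime: go left to rye.
      At rye: go left to bay.
        At bay: go left to rose.
          rose is a leaf — visit rose.
        At bay: go right to elm.
          At elm: go left to fern.
            At fern: go left to fig.
              fig is a leaf — visit fig.
            At fern: no right child.
            Visit fern.
          At elm: go right to moss.
            moss is a leaf — visit moss.
          Visit elm.
        Visit bay.
      At rye: go right to lily.
        At lily: go left to tulip.
          At tulip: go left to sage.
            sage is a leaf — visit sage.
          At tulip: no right child.
          Visit tulip.
        At lily: no right child.
        Visit lily.
      Visit rye.
    At lime: no right child.
    Visit lime.
  At kale: go right to ash.
    ash is a leaf — visit ash.
  Visit kale.
Visit pear.

mint rose fig fern moss elm bay sage tulip lily rye lime ash kale pear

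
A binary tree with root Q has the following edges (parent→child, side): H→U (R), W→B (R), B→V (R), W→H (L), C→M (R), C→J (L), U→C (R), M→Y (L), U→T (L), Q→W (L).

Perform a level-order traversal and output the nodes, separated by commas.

Q, W, H, B, U, V, T, C, J, M, Y

Level-order visits nodes level by level from the root, left to right within each level.
Level 0: Q
Level 1: W
Level 2: H, B
Level 3: U, V
Level 4: T, C
Level 5: J, M
Level 6: Y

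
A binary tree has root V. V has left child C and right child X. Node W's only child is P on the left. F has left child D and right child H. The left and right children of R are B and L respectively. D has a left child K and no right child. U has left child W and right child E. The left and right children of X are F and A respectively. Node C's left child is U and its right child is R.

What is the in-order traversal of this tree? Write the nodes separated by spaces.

P W U E C B R L V K D F H X A

In-order visits the left subtree, then the node, then the right subtree.
At V: go left to C.
  At C: go left to U.
    At U: go left to W.
      At W: go left to P.
        P is a leaf — visit P.
      Visit W.
      At W: no right child.
    Visit U.
    At U: go right to E.
      E is a leaf — visit E.
  Visit C.
  At C: go right to R.
    At R: go left to B.
      B is a leaf — visit B.
    Visit R.
    At R: go right to L.
      L is a leaf — visit L.
Visit V.
At V: go right to X.
  At X: go left to F.
    At F: go left to D.
      At D: go left to K.
        K is a leaf — visit K.
      Visit D.
      At D: no right child.
    Visit F.
    At F: go right to H.
      H is a leaf — visit H.
  Visit X.
  At X: go right to A.
    A is a leaf — visit A.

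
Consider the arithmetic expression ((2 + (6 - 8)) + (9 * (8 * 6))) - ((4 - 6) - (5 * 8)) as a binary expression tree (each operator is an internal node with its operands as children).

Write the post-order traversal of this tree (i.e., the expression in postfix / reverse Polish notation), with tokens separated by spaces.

Post-order on an expression tree gives postfix notation: for each operator, emit left operand, right operand, then the operator.

2 6 8 - + 9 8 6 * * + 4 6 - 5 8 * - -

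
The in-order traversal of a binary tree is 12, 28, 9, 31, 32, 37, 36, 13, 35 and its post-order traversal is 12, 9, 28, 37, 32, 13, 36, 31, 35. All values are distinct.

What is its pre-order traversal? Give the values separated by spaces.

35 31 28 12 9 36 32 37 13

The last element of post-order is the root; it splits in-order into left and right subtrees.
Root 35: left subtree has 8 nodes {12, 28, 9, 31, 32, 37, 36, 13}, right has 0 { }.
  Root 31: left subtree has 3 nodes {12, 28, 9}, right has 4 {32, 37, 36, 13}.
    Root 28: left subtree has 1 node {12}, right has 1 {9}.
    Root 36: left subtree has 2 nodes {32, 37}, right has 1 {13}.
      Root 32: left subtree has 0 nodes { }, right has 1 {37}.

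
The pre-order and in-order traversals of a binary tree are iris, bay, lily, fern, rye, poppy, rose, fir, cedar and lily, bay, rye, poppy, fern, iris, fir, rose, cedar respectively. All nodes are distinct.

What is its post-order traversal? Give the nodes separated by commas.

lily, poppy, rye, fern, bay, fir, cedar, rose, iris

The first element of pre-order is the root; it splits in-order into left and right subtrees.
Root iris: left subtree has 5 nodes {lily, bay, rye, poppy, fern}, right has 3 {fir, rose, cedar}.
  Root bay: left subtree has 1 node {lily}, right has 3 {rye, poppy, fern}.
    Root fern: left subtree has 2 nodes {rye, poppy}, right has 0 { }.
      Root rye: left subtree has 0 nodes { }, right has 1 {poppy}.
  Root rose: left subtree has 1 node {fir}, right has 1 {cedar}.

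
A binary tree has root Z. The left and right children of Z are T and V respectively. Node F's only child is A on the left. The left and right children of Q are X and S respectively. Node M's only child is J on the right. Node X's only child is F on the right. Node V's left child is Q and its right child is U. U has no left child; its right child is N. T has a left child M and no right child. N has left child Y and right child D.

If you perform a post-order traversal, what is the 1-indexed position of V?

Post-order visits the left subtree, then the right subtree, then the node.
At Z: go left to T.
  At T: go left to M.
    At M: no left child.
    At M: go right to J.
      J is a leaf — visit J.
    Visit M.
  At T: no right child.
  Visit T.
At Z: go right to V.
  At V: go left to Q.
    At Q: go left to X.
      At X: no left child.
      At X: go right to F.
        At F: go left to A.
          A is a leaf — visit A.
        At F: no right child.
        Visit F.
      Visit X.
    At Q: go right to S.
      S is a leaf — visit S.
    Visit Q.
  At V: go right to U.
    At U: no left child.
    At U: go right to N.
      At N: go left to Y.
        Y is a leaf — visit Y.
      At N: go right to D.
        D is a leaf — visit D.
      Visit N.
    Visit U.
  Visit V.
Visit Z.
Full post-order sequence: J, M, T, A, F, X, S, Q, Y, D, N, U, V, Z.

13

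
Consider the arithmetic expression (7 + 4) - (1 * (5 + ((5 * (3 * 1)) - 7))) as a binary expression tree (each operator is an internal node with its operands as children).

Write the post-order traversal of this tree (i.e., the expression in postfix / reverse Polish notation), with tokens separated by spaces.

7 4 + 1 5 5 3 1 * * 7 - + * -

Post-order on an expression tree gives postfix notation: for each operator, emit left operand, right operand, then the operator.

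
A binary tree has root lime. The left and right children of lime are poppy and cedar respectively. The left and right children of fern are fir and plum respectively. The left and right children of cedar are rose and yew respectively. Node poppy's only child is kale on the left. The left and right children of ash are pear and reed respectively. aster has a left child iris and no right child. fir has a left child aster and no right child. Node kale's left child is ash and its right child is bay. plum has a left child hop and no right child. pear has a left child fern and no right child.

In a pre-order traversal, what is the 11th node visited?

hop

Pre-order visits the node, then its left subtree, then its right subtree.
Visit lime.
At lime: go left to poppy.
  Visit poppy.
  At poppy: go left to kale.
    Visit kale.
    At kale: go left to ash.
      Visit ash.
      At ash: go left to pear.
        Visit pear.
        At pear: go left to fern.
          Visit fern.
          At fern: go left to fir.
            Visit fir.
            At fir: go left to aster.
              Visit aster.
              At aster: go left to iris.
                iris is a leaf — visit iris.
              At aster: no right child.
            At fir: no right child.
          At fern: go right to plum.
            Visit plum.
            At plum: go left to hop.
              hop is a leaf — visit hop.
            At plum: no right child.
        At pear: no right child.
      At ash: go right to reed.
        reed is a leaf — visit reed.
    At kale: go right to bay.
      bay is a leaf — visit bay.
  At poppy: no right child.
At lime: go right to cedar.
  Visit cedar.
  At cedar: go left to rose.
    rose is a leaf — visit rose.
  At cedar: go right to yew.
    yew is a leaf — visit yew.
Full pre-order sequence: lime, poppy, kale, ash, pear, fern, fir, aster, iris, plum, hop, reed, bay, cedar, rose, yew.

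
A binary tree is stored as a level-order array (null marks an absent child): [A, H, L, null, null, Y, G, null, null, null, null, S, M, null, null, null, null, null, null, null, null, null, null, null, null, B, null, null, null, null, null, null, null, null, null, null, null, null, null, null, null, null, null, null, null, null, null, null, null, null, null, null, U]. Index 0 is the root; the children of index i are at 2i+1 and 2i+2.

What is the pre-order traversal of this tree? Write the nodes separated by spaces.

A H L Y S M B U G

Pre-order visits the node, then its left subtree, then its right subtree.
Visit A.
At A: go left to H.
  H is a leaf — visit H.
At A: go right to L.
  Visit L.
  At L: go left to Y.
    Visit Y.
    At Y: go left to S.
      S is a leaf — visit S.
    At Y: go right to M.
      Visit M.
      At M: go left to B.
        Visit B.
        At B: no left child.
        At B: go right to U.
          U is a leaf — visit U.
      At M: no right child.
  At L: go right to G.
    G is a leaf — visit G.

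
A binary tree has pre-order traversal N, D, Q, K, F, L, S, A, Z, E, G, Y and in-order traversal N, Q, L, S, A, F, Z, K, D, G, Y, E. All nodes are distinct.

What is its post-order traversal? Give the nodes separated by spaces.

The first element of pre-order is the root; it splits in-order into left and right subtrees.
Root N: left subtree has 0 nodes { }, right has 11 {Q, L, S, A, F, Z, K, D, G, Y, E}.
  Root D: left subtree has 7 nodes {Q, L, S, A, F, Z, K}, right has 3 {G, Y, E}.
    Root Q: left subtree has 0 nodes { }, right has 6 {L, S, A, F, Z, K}.
      Root K: left subtree has 5 nodes {L, S, A, F, Z}, right has 0 { }.
        Root F: left subtree has 3 nodes {L, S, A}, right has 1 {Z}.
          Root L: left subtree has 0 nodes { }, right has 2 {S, A}.
            Root S: left subtree has 0 nodes { }, right has 1 {A}.
    Root E: left subtree has 2 nodes {G, Y}, right has 0 { }.
      Root G: left subtree has 0 nodes { }, right has 1 {Y}.

A S L Z F K Q Y G E D N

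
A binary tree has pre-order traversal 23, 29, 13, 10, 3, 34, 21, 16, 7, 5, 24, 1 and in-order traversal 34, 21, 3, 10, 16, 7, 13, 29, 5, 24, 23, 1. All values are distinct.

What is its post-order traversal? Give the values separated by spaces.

The first element of pre-order is the root; it splits in-order into left and right subtrees.
Root 23: left subtree has 10 nodes {34, 21, 3, 10, 16, 7, 13, 29, 5, 24}, right has 1 {1}.
  Root 29: left subtree has 7 nodes {34, 21, 3, 10, 16, 7, 13}, right has 2 {5, 24}.
    Root 13: left subtree has 6 nodes {34, 21, 3, 10, 16, 7}, right has 0 { }.
      Root 10: left subtree has 3 nodes {34, 21, 3}, right has 2 {16, 7}.
        Root 3: left subtree has 2 nodes {34, 21}, right has 0 { }.
          Root 34: left subtree has 0 nodes { }, right has 1 {21}.
        Root 16: left subtree has 0 nodes { }, right has 1 {7}.
    Root 5: left subtree has 0 nodes { }, right has 1 {24}.

21 34 3 7 16 10 13 24 5 29 1 23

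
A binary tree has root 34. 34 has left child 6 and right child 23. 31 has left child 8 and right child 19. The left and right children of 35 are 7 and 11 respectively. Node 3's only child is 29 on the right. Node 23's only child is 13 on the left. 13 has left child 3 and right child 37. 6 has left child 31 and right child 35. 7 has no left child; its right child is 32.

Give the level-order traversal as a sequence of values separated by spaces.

Level-order visits nodes level by level from the root, left to right within each level.
Level 0: 34
Level 1: 6, 23
Level 2: 31, 35, 13
Level 3: 8, 19, 7, 11, 3, 37
Level 4: 32, 29

34 6 23 31 35 13 8 19 7 11 3 37 32 29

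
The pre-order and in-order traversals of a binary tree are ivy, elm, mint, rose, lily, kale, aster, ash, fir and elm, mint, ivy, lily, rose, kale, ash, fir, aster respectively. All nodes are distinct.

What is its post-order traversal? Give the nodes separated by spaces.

mint elm lily fir ash aster kale rose ivy

The first element of pre-order is the root; it splits in-order into left and right subtrees.
Root ivy: left subtree has 2 nodes {elm, mint}, right has 6 {lily, rose, kale, ash, fir, aster}.
  Root elm: left subtree has 0 nodes { }, right has 1 {mint}.
  Root rose: left subtree has 1 node {lily}, right has 4 {kale, ash, fir, aster}.
    Root kale: left subtree has 0 nodes { }, right has 3 {ash, fir, aster}.
      Root aster: left subtree has 2 nodes {ash, fir}, right has 0 { }.
        Root ash: left subtree has 0 nodes { }, right has 1 {fir}.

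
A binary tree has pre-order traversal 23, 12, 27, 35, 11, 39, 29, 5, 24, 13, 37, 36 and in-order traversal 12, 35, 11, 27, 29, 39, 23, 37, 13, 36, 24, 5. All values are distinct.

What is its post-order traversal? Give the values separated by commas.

11, 35, 29, 39, 27, 12, 37, 36, 13, 24, 5, 23

The first element of pre-order is the root; it splits in-order into left and right subtrees.
Root 23: left subtree has 6 nodes {12, 35, 11, 27, 29, 39}, right has 5 {37, 13, 36, 24, 5}.
  Root 12: left subtree has 0 nodes { }, right has 5 {35, 11, 27, 29, 39}.
    Root 27: left subtree has 2 nodes {35, 11}, right has 2 {29, 39}.
      Root 35: left subtree has 0 nodes { }, right has 1 {11}.
      Root 39: left subtree has 1 node {29}, right has 0 { }.
  Root 5: left subtree has 4 nodes {37, 13, 36, 24}, right has 0 { }.
    Root 24: left subtree has 3 nodes {37, 13, 36}, right has 0 { }.
      Root 13: left subtree has 1 node {37}, right has 1 {36}.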